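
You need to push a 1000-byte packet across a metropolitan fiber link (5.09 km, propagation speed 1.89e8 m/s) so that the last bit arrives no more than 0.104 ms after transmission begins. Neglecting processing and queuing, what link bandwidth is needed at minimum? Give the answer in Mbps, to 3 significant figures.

104 Mbps

L = 8000 bits.
Propagation delay = 5090 / 189000000 = 0.0269312 ms.
Transmission budget = 0.104 − 0.0269312 = 0.0770688 ms.
R ≥ L / t_tx = 8000 bits / 7.70688e-05 s = 104 Mbps.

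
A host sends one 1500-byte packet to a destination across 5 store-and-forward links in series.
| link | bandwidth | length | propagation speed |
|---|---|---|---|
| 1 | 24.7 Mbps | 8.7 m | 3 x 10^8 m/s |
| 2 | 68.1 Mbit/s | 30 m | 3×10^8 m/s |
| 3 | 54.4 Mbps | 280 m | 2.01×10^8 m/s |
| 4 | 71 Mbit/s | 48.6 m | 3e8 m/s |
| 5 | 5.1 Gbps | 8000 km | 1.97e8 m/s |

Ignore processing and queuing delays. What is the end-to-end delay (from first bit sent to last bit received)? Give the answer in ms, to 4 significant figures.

L = 1500 × 8 = 12000 bits.
Transmission delays (L/R per hop): 0.48583, 0.176211, 0.220588, 0.169014, 0.00235294 ms; sum = 1.054 ms.
Propagation delays (d/s per hop): 2.9e-05, 0.0001, 0.00139303, 0.000162, 40.6091 ms; sum = 40.6108 ms.
End-to-end = 41.66 ms.

41.66 ms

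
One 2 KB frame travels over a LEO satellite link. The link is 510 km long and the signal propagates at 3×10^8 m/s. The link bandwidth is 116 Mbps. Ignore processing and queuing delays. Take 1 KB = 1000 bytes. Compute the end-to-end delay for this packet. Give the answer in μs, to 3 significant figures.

1840 μs

L = 16000 bits.
Transmission delay = L/R = 16000 / 116000000 = 137.931 μs.
Propagation delay = d/s = 510000 m / 300000000 m/s = 1700 μs.
Total = 1840 μs.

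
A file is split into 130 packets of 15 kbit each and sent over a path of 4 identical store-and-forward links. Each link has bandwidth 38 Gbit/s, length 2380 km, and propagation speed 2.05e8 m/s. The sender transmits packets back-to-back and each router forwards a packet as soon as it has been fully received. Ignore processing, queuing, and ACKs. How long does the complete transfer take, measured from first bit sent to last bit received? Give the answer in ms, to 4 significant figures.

46.49 ms

Per-hop transmission t_tx = L/R = 15000/38000000000 = 0.000394737 ms.
Per-hop propagation t_prop = 2380000/2.05e+08 = 11.6098 ms.
Pipeline fill: first packet needs 4·t_tx to clear all hops; remaining 129 packets each add one t_tx.
Total = (4+130-1)·t_tx + 4·t_prop = 133·0.000394737 + 4·11.6098 = 46.49 ms.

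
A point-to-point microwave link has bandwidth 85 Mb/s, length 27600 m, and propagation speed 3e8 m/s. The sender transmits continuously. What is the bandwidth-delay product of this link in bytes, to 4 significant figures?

Propagation delay = 27600 / 300000000 = 9.2e-05 s.
BDP = R × t_prop = 85000000 × 9.2e-05 = 7820 bits.
In bytes: 7820/8 = 977.5 bytes.

977.5 bytes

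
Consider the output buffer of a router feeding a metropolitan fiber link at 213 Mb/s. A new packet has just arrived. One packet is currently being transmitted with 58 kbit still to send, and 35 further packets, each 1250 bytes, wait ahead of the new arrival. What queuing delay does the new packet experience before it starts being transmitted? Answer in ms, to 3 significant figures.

1.92 ms

Each queued packet: L/R = 10000/213000000 = 0.0469484 ms.
35 queued → 1.64319 ms.
Plus remaining 58000 bits of current packet: 0.2723 ms.
Queuing delay = 1.92 ms.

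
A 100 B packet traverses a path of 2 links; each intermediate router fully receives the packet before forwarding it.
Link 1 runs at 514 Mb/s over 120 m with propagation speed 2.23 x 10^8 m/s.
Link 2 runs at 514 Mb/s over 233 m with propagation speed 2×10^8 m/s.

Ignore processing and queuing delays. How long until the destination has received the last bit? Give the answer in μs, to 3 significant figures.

4.82 μs

L = 100 × 8 = 800 bits.
Transmission delay per hop = L/R = 800/514000000 = 1.55642 μs; 2 hops → 3.11284 μs.
Propagation delays (d/s per hop): 0.538117, 1.165 μs; sum = 1.70312 μs.
End-to-end = 4.82 μs.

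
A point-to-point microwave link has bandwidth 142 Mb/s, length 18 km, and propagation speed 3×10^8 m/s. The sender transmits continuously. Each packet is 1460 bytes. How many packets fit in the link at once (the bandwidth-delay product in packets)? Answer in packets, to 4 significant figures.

0.7295 packets

Propagation delay = 18000 / 300000000 = 6e-05 s.
BDP = R × t_prop = 142000000 × 6e-05 = 8520 bits.
In packets of 11680 bits: 0.7295 packets.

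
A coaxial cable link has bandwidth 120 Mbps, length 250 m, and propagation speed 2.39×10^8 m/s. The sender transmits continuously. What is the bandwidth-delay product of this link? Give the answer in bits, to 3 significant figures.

Propagation delay = 250 / 239000000 = 1.04603e-06 s.
BDP = R × t_prop = 120000000 × 1.04603e-06 = 125.523 bits.

126 bits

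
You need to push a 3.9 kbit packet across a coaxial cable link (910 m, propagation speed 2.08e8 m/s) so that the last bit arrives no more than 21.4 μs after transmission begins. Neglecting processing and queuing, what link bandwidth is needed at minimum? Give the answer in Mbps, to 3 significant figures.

Propagation delay = 910 / 208000000 = 4.375 μs.
Transmission budget = 21.4 − 4.375 = 17.025 μs.
R ≥ L / t_tx = 3900 bits / 1.7025e-05 s = 229 Mbps.

229 Mbps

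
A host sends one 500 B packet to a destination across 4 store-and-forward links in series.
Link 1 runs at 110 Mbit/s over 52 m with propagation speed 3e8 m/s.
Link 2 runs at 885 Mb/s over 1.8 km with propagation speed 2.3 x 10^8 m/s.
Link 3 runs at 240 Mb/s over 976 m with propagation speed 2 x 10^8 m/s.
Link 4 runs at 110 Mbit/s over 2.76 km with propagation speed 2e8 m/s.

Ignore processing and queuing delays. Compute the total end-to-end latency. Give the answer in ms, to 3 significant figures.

0.121 ms

L = 500 × 8 = 4000 bits.
Transmission delays (L/R per hop): 0.0363636, 0.00451977, 0.0166667, 0.0363636 ms; sum = 0.0939137 ms.
Propagation delays (d/s per hop): 0.000173333, 0.00782609, 0.00488, 0.0138 ms; sum = 0.0266794 ms.
End-to-end = 0.121 ms.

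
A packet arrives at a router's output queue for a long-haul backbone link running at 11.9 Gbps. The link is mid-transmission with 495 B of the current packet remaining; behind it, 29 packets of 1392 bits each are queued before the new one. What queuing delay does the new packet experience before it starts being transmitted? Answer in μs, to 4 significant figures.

3.725 μs

Each queued packet: L/R = 1392/11900000000 = 0.116975 μs.
29 queued → 3.39227 μs.
Plus remaining 3960 bits of current packet: 0.332773 μs.
Queuing delay = 3.725 μs.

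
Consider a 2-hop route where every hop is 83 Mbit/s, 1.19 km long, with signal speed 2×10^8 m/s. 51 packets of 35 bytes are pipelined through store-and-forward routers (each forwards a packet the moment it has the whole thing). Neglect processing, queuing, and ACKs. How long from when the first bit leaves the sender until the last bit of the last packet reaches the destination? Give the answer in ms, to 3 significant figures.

0.187 ms

Per-hop transmission t_tx = L/R = 280/83000000 = 0.00337349 ms.
Per-hop propagation t_prop = 1190/200000000 = 0.00595 ms.
Pipeline fill: first packet needs 2·t_tx to clear all hops; remaining 50 packets each add one t_tx.
Total = (2+51-1)·t_tx + 2·t_prop = 52·0.00337349 + 2·0.00595 = 0.187 ms.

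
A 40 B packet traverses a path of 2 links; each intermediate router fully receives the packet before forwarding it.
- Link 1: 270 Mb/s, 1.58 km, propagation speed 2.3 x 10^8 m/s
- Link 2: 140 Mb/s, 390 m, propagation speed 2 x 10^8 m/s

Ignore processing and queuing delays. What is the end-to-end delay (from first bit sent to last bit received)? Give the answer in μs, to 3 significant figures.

12.3 μs

L = 40 × 8 = 320 bits.
Transmission delays (L/R per hop): 1.18519, 2.28571 μs; sum = 3.4709 μs.
Propagation delays (d/s per hop): 6.86957, 1.95 μs; sum = 8.81957 μs.
End-to-end = 12.3 μs.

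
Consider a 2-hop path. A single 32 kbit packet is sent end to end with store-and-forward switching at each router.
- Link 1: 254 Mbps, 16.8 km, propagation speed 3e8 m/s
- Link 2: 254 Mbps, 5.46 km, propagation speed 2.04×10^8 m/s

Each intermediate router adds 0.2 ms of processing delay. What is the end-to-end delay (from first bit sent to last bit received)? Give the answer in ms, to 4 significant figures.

0.5347 ms

L = 32000 bits.
Transmission delay per hop = L/R = 32000/254000000 = 0.125984 ms; 2 hops → 0.251969 ms.
Propagation delays (d/s per hop): 0.056, 0.0267647 ms; sum = 0.0827647 ms.
Processing at 1 router(s): 1 × 0.2 ms = 0.2 ms.
End-to-end = 0.5347 ms.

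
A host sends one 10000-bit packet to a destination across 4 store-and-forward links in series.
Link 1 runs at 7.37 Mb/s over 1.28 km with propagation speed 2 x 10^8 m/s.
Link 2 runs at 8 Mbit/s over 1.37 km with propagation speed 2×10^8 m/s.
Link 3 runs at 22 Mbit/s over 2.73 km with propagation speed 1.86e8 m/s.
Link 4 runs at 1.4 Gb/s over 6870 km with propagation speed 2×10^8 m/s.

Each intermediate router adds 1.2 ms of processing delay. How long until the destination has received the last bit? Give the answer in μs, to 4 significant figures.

41050 μs

Transmission delays (L/R per hop): 1356.85, 1250, 454.545, 7.14286 μs; sum = 3068.54 μs.
Propagation delays (d/s per hop): 6.4, 6.85, 14.6774, 34350 μs; sum = 34377.9 μs.
Processing at 3 router(s): 3 × 1.2 ms = 3600 μs.
End-to-end = 41050 μs.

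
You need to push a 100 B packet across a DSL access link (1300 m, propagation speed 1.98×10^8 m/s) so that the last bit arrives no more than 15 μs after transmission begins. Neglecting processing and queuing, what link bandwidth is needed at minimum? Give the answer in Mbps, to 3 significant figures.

94.9 Mbps

L = 800 bits.
Propagation delay = 1300 / 198000000 = 6.56566 μs.
Transmission budget = 15 − 6.56566 = 8.43434 μs.
R ≥ L / t_tx = 800 bits / 8.43434e-06 s = 94.9 Mbps.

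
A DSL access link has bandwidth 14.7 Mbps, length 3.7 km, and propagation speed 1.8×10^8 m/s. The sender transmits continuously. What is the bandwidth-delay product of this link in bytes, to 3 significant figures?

37.8 bytes

Propagation delay = 3700 / 180000000 = 2.05556e-05 s.
BDP = R × t_prop = 14700000 × 2.05556e-05 = 302.167 bits.
In bytes: 302.167/8 = 37.8 bytes.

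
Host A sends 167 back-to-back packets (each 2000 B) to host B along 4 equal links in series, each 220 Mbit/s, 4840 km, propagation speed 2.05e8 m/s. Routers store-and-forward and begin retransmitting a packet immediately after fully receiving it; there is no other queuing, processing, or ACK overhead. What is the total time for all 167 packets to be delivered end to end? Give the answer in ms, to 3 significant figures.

Per-hop transmission t_tx = L/R = 16000/220000000 = 0.0727273 ms.
Per-hop propagation t_prop = 4840000/2.05e+08 = 23.6098 ms.
Pipeline fill: first packet needs 4·t_tx to clear all hops; remaining 166 packets each add one t_tx.
Total = (4+167-1)·t_tx + 4·t_prop = 170·0.0727273 + 4·23.6098 = 107 ms.

107 ms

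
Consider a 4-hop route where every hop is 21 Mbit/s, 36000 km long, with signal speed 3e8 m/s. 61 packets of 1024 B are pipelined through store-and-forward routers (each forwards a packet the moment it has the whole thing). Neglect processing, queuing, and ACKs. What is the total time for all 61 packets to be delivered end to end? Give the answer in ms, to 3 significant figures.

Per-hop transmission t_tx = L/R = 8192/21000000 = 0.390095 ms.
Per-hop propagation t_prop = 36000000/300000000 = 120 ms.
Pipeline fill: first packet needs 4·t_tx to clear all hops; remaining 60 packets each add one t_tx.
Total = (4+61-1)·t_tx + 4·t_prop = 64·0.390095 + 4·120 = 505 ms.

505 ms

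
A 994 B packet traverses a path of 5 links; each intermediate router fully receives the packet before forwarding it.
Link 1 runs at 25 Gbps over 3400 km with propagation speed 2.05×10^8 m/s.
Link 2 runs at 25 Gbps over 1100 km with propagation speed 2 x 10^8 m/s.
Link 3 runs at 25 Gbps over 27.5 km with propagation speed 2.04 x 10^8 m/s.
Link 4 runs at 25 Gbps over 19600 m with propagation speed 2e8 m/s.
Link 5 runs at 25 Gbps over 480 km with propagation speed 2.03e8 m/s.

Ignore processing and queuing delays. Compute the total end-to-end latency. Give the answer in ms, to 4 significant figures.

24.68 ms

L = 994 × 8 = 7952 bits.
Transmission delay per hop = L/R = 7952/25000000000 = 0.00031808 ms; 5 hops → 0.0015904 ms.
Propagation delays (d/s per hop): 16.5854, 5.5, 0.134804, 0.098, 2.36453 ms; sum = 24.6827 ms.
End-to-end = 24.68 ms.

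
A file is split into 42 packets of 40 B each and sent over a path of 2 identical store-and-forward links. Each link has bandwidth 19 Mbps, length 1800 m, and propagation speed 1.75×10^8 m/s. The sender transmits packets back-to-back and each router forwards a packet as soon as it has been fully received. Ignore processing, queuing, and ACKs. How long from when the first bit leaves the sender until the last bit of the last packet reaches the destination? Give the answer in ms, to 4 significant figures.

Per-hop transmission t_tx = L/R = 320/19000000 = 0.0168421 ms.
Per-hop propagation t_prop = 1800/175000000 = 0.0102857 ms.
Pipeline fill: first packet needs 2·t_tx to clear all hops; remaining 41 packets each add one t_tx.
Total = (2+42-1)·t_tx + 2·t_prop = 43·0.0168421 + 2·0.0102857 = 0.7448 ms.

0.7448 ms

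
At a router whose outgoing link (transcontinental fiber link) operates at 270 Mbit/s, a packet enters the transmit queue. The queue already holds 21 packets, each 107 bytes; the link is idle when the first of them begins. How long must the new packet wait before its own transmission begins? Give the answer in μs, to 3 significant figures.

Each queued packet: L/R = 856/270000000 = 3.17037 μs.
21 queued → 66.5778 μs.
Queuing delay = 66.6 μs.

66.6 μs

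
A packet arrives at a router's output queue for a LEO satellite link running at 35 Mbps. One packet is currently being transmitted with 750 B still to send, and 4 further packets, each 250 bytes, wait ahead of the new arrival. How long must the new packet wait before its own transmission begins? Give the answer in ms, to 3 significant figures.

Each queued packet: L/R = 2000/35000000 = 0.0571429 ms.
4 queued → 0.228571 ms.
Plus remaining 6000 bits of current packet: 0.171429 ms.
Queuing delay = 0.400 ms.

0.400 ms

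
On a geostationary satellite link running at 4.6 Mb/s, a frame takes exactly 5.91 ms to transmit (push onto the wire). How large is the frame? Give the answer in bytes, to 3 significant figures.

3400 bytes

L = R × t_tx = 4600000 b/s × 0.00591 s = 27186 bits.
In bytes: 27186 / 8 = 3400 bytes.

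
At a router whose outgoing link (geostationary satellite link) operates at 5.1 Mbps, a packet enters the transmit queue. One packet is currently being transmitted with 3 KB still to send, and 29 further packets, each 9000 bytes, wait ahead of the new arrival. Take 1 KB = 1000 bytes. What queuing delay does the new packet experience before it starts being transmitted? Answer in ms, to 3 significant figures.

414 ms

Each queued packet: L/R = 72000/5100000 = 14.1176 ms.
29 queued → 409.412 ms.
Plus remaining 24000 bits of current packet: 4.70588 ms.
Queuing delay = 414 ms.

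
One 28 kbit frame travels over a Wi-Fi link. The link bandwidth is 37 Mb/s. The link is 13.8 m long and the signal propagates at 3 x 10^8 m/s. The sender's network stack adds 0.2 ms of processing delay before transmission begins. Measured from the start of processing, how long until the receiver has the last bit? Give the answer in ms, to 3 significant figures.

L = 28000 bits.
Transmission delay = L/R = 28000 / 37000000 = 0.756757 ms.
Propagation delay = d/s = 13.8 m / 300000000 m/s = 4.6e-05 ms.
Plus processing delay 0.2 ms = 0.2 ms.
Total = 0.957 ms.

0.957 ms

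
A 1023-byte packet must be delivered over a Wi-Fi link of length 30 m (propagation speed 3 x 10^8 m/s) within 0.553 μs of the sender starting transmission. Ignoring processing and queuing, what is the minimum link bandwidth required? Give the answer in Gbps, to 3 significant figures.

18.1 Gbps

L = 8184 bits.
Propagation delay = 30 / 300000000 = 0.1 μs.
Transmission budget = 0.553 − 0.1 = 0.453 μs.
R ≥ L / t_tx = 8184 bits / 4.53e-07 s = 18.1 Gbps.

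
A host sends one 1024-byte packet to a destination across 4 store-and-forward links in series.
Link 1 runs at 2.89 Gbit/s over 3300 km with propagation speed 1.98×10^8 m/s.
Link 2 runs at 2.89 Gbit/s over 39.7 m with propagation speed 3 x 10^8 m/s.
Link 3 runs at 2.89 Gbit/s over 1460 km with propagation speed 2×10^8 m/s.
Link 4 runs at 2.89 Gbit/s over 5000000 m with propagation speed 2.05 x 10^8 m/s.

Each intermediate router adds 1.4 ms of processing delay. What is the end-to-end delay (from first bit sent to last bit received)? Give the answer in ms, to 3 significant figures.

52.6 ms

L = 1024 × 8 = 8192 bits.
Transmission delay per hop = L/R = 8192/2890000000 = 0.0028346 ms; 4 hops → 0.0113384 ms.
Propagation delays (d/s per hop): 16.6667, 0.000132333, 7.3, 24.3902 ms; sum = 48.357 ms.
Processing at 3 router(s): 3 × 1.4 ms = 4.2 ms.
End-to-end = 52.6 ms.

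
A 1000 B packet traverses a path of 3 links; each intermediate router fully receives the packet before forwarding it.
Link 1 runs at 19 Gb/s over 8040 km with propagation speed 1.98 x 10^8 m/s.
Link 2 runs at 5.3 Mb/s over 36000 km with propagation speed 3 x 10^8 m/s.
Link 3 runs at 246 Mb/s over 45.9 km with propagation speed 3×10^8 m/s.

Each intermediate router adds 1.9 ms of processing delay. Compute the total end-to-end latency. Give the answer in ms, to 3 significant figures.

L = 1000 × 8 = 8000 bits.
Transmission delays (L/R per hop): 0.000421053, 1.50943, 0.0325203 ms; sum = 1.54238 ms.
Propagation delays (d/s per hop): 40.6061, 120, 0.153 ms; sum = 160.759 ms.
Processing at 2 router(s): 2 × 1.9 ms = 3.8 ms.
End-to-end = 166 ms.

166 ms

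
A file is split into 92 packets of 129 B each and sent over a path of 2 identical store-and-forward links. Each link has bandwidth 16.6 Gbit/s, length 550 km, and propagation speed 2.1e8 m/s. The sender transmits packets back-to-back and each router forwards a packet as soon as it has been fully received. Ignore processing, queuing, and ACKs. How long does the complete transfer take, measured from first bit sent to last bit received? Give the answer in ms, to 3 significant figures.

5.24 ms

Per-hop transmission t_tx = L/R = 1032/1.66e+10 = 6.21687e-05 ms.
Per-hop propagation t_prop = 550000/210000000 = 2.61905 ms.
Pipeline fill: first packet needs 2·t_tx to clear all hops; remaining 91 packets each add one t_tx.
Total = (2+92-1)·t_tx + 2·t_prop = 93·6.21687e-05 + 2·2.61905 = 5.24 ms.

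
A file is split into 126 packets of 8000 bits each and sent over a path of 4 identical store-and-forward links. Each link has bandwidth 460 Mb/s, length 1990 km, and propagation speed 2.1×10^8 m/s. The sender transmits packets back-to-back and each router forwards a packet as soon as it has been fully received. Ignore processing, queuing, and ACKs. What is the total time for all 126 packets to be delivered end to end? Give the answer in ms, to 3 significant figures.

Per-hop transmission t_tx = L/R = 8000/460000000 = 0.0173913 ms.
Per-hop propagation t_prop = 1990000/210000000 = 9.47619 ms.
Pipeline fill: first packet needs 4·t_tx to clear all hops; remaining 125 packets each add one t_tx.
Total = (4+126-1)·t_tx + 4·t_prop = 129·0.0173913 + 4·9.47619 = 40.1 ms.

40.1 ms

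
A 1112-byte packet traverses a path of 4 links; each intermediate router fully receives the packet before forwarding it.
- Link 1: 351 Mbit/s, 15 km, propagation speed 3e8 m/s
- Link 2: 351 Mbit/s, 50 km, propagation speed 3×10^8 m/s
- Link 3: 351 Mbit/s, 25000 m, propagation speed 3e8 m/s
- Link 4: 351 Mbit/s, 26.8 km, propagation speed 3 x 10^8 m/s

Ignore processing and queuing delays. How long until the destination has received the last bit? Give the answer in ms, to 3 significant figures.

0.491 ms

L = 1112 × 8 = 8896 bits.
Transmission delay per hop = L/R = 8896/351000000 = 0.0253447 ms; 4 hops → 0.101379 ms.
Propagation delays (d/s per hop): 0.05, 0.166667, 0.0833333, 0.0893333 ms; sum = 0.389333 ms.
End-to-end = 0.491 ms.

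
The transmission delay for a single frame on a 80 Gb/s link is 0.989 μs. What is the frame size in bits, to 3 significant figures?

79100 bits

L = R × t_tx = 80000000000 b/s × 9.89e-07 s = 79120 bits.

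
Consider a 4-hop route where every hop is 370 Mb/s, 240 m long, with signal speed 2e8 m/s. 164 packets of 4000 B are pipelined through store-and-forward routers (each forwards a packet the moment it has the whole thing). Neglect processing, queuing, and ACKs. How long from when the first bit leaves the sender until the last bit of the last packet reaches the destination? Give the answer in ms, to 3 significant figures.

Per-hop transmission t_tx = L/R = 32000/370000000 = 0.0864865 ms.
Per-hop propagation t_prop = 240/200000000 = 0.0012 ms.
Pipeline fill: first packet needs 4·t_tx to clear all hops; remaining 163 packets each add one t_tx.
Total = (4+164-1)·t_tx + 4·t_prop = 167·0.0864865 + 4·0.0012 = 14.4 ms.

14.4 ms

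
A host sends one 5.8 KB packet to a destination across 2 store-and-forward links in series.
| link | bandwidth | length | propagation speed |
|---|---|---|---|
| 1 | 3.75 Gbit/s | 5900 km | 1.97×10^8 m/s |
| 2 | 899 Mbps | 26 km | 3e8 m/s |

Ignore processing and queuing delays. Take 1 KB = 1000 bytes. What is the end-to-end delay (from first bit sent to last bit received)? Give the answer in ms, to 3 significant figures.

30.1 ms

L = 46400 bits.
Transmission delays (L/R per hop): 0.0123733, 0.0516129 ms; sum = 0.0639862 ms.
Propagation delays (d/s per hop): 29.9492, 0.0866667 ms; sum = 30.0359 ms.
End-to-end = 30.1 ms.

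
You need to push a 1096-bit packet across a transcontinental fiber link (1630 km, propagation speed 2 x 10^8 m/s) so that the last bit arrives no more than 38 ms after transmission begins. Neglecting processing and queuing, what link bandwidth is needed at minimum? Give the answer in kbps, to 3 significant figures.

36.7 kbps

Propagation delay = 1630000 / 200000000 = 8.15 ms.
Transmission budget = 38 − 8.15 = 29.85 ms.
R ≥ L / t_tx = 1096 bits / 0.02985 s = 36.7 kbps.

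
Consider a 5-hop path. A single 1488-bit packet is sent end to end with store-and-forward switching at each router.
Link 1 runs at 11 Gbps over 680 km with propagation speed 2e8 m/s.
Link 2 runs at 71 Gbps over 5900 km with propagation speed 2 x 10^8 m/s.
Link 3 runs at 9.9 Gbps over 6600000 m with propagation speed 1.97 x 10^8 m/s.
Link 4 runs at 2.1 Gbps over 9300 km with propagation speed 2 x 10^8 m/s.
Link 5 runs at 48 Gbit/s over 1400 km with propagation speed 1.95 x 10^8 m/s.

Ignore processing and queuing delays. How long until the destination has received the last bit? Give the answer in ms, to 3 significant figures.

120 ms

Transmission delays (L/R per hop): 0.000135273, 2.09577e-05, 0.000150303, 0.000708571, 3.1e-05 ms; sum = 0.0010461 ms.
Propagation delays (d/s per hop): 3.4, 29.5, 33.5025, 46.5, 7.17949 ms; sum = 120.082 ms.
End-to-end = 120 ms.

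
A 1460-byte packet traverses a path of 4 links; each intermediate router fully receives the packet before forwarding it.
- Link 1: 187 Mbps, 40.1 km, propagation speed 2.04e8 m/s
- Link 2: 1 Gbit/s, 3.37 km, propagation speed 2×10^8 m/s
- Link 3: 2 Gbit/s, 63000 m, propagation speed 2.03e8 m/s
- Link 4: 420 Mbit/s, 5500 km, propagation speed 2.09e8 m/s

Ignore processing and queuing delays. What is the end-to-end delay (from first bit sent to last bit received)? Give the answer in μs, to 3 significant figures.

26900 μs

L = 1460 × 8 = 11680 bits.
Transmission delays (L/R per hop): 62.4599, 11.68, 5.84, 27.8095 μs; sum = 107.789 μs.
Propagation delays (d/s per hop): 196.569, 16.85, 310.345, 26315.8 μs; sum = 26839.6 μs.
End-to-end = 26900 μs.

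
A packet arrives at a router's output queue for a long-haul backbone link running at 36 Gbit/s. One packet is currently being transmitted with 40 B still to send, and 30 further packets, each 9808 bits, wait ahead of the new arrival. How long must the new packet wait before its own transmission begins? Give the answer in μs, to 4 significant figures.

8.182 μs

Each queued packet: L/R = 9808/36000000000 = 0.272444 μs.
30 queued → 8.17333 μs.
Plus remaining 320 bits of current packet: 0.00888889 μs.
Queuing delay = 8.182 μs.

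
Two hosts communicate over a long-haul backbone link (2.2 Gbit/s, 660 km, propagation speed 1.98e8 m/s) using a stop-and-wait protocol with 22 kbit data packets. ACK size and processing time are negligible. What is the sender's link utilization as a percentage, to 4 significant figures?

0.1498 %

t_tx = L/R = 22000/2200000000 = 1e-05 s.
t_prop = 660000/198000000 = 0.00333333 s; RTT = 0.00666667 s.
Cycle = t_tx + RTT = 0.00667667 s.
Utilization = t_tx / cycle = 1e-05/0.00667667 = 0.1498 %.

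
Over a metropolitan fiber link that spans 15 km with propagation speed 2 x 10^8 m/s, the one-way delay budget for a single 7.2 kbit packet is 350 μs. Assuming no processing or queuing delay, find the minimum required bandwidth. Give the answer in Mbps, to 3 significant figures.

26.2 Mbps

Propagation delay = 15000 / 200000000 = 75 μs.
Transmission budget = 350 − 75 = 275 μs.
R ≥ L / t_tx = 7200 bits / 0.000275 s = 26.2 Mbps.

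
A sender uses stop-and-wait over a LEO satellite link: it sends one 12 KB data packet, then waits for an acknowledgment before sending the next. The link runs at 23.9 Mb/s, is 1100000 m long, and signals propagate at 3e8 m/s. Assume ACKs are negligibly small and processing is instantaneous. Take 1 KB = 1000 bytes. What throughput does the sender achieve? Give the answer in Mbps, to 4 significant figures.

t_tx = L/R = 96000/23900000 = 0.00401674 s.
t_prop = 1100000/300000000 = 0.00366667 s; RTT = 0.00733333 s.
Cycle = t_tx + RTT = 0.0113501 s.
Throughput = L / cycle = 96000 / 0.0113501 = 8.458 Mbps.

8.458 Mbps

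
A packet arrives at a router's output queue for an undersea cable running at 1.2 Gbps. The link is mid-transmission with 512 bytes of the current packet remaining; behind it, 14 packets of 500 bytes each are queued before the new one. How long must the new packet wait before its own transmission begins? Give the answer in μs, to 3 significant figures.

Each queued packet: L/R = 4000/1200000000 = 3.33333 μs.
14 queued → 46.6667 μs.
Plus remaining 4096 bits of current packet: 3.41333 μs.
Queuing delay = 50.1 μs.

50.1 μs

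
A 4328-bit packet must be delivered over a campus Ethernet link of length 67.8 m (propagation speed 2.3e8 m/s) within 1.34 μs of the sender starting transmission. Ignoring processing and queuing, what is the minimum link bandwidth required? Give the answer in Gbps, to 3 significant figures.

Propagation delay = 67.8 / 2.3e+08 = 0.294783 μs.
Transmission budget = 1.34 − 0.294783 = 1.04522 μs.
R ≥ L / t_tx = 4328 bits / 1.04522e-06 s = 4.14 Gbps.

4.14 Gbps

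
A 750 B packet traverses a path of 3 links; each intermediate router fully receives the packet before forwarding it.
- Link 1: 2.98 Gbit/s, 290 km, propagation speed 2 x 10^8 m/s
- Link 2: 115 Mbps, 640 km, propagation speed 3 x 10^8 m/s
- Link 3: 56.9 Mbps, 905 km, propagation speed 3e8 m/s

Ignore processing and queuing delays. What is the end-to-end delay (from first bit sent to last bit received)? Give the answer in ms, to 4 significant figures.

L = 750 × 8 = 6000 bits.
Transmission delays (L/R per hop): 0.00201342, 0.0521739, 0.105448 ms; sum = 0.159635 ms.
Propagation delays (d/s per hop): 1.45, 2.13333, 3.01667 ms; sum = 6.6 ms.
End-to-end = 6.760 ms.

6.760 ms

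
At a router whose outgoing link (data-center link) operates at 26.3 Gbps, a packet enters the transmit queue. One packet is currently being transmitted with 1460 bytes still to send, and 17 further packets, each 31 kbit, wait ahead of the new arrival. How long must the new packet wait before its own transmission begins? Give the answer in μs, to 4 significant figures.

Each queued packet: L/R = 31000/26300000000 = 1.17871 μs.
17 queued → 20.038 μs.
Plus remaining 11680 bits of current packet: 0.444106 μs.
Queuing delay = 20.48 μs.

20.48 μs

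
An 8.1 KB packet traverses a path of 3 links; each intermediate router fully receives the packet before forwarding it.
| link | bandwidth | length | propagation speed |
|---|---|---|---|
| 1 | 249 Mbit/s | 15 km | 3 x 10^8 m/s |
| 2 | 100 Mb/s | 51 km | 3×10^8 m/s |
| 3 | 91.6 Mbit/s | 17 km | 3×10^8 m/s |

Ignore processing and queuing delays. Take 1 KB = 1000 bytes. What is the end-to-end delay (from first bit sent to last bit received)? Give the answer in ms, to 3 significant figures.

1.89 ms

L = 64800 bits.
Transmission delays (L/R per hop): 0.260241, 0.648, 0.707424 ms; sum = 1.61566 ms.
Propagation delays (d/s per hop): 0.05, 0.17, 0.0566667 ms; sum = 0.276667 ms.
End-to-end = 1.89 ms.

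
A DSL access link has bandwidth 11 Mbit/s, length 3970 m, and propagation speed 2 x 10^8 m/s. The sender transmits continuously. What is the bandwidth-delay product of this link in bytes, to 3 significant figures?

Propagation delay = 3970 / 200000000 = 1.985e-05 s.
BDP = R × t_prop = 11000000 × 1.985e-05 = 218.35 bits.
In bytes: 218.35/8 = 27.3 bytes.

27.3 bytes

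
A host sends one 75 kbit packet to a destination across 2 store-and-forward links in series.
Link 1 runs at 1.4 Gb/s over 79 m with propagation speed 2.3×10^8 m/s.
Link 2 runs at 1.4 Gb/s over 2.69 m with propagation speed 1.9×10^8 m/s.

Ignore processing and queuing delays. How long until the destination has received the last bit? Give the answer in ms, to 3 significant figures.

L = 75000 bits.
Transmission delay per hop = L/R = 75000/1400000000 = 0.0535714 ms; 2 hops → 0.107143 ms.
Propagation delays (d/s per hop): 0.000343478, 1.41579e-05 ms; sum = 0.000357636 ms.
End-to-end = 0.108 ms.

0.108 ms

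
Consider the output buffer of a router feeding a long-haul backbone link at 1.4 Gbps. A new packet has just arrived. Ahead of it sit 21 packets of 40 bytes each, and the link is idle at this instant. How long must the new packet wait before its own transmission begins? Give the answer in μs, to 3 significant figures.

4.80 μs

Each queued packet: L/R = 320/1400000000 = 0.228571 μs.
21 queued → 4.8 μs.
Queuing delay = 4.80 μs.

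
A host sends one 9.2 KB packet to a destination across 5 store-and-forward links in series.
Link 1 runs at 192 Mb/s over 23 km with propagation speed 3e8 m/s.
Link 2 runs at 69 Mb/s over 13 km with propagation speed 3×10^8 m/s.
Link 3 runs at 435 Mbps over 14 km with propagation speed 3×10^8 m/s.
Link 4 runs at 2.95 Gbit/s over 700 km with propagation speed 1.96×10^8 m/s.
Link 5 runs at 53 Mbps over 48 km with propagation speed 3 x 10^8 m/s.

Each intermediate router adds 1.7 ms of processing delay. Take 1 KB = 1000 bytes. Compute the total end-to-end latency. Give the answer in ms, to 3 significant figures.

13.7 ms

L = 73600 bits.
Transmission delays (L/R per hop): 0.383333, 1.06667, 0.169195, 0.0249492, 1.38868 ms; sum = 3.03282 ms.
Propagation delays (d/s per hop): 0.0766667, 0.0433333, 0.0466667, 3.57143, 0.16 ms; sum = 3.8981 ms.
Processing at 4 router(s): 4 × 1.7 ms = 6.8 ms.
End-to-end = 13.7 ms.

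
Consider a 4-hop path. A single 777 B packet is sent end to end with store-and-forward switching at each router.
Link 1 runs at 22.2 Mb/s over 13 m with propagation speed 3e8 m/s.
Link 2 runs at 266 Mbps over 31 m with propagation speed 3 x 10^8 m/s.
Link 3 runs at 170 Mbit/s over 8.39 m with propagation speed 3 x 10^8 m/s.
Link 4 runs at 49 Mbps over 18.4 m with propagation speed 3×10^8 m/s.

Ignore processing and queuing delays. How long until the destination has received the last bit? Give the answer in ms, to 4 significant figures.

L = 777 × 8 = 6216 bits.
Transmission delays (L/R per hop): 0.28, 0.0233684, 0.0365647, 0.126857 ms; sum = 0.46679 ms.
Propagation delays (d/s per hop): 4.33333e-05, 0.000103333, 2.79667e-05, 6.13333e-05 ms; sum = 0.000235967 ms.
End-to-end = 0.4670 ms.

0.4670 ms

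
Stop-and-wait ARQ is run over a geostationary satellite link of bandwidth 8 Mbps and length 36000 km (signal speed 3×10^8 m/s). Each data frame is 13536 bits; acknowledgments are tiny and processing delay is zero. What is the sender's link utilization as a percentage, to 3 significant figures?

0.700 %

t_tx = L/R = 13536/8000000 = 0.001692 s.
t_prop = 36000000/300000000 = 0.12 s; RTT = 0.24 s.
Cycle = t_tx + RTT = 0.241692 s.
Utilization = t_tx / cycle = 0.001692/0.241692 = 0.700 %.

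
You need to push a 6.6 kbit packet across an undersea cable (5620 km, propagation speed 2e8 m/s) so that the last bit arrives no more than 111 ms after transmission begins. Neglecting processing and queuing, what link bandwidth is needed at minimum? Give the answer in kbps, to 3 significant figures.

79.6 kbps

Propagation delay = 5620000 / 200000000 = 28.1 ms.
Transmission budget = 111 − 28.1 = 82.9 ms.
R ≥ L / t_tx = 6600 bits / 0.0829 s = 79.6 kbps.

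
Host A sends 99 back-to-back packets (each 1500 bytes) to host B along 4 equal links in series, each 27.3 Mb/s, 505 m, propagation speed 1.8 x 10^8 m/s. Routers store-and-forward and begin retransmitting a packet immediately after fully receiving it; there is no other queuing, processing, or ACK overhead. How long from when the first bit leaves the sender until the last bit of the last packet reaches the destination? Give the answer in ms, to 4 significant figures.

Per-hop transmission t_tx = L/R = 12000/27300000 = 0.43956 ms.
Per-hop propagation t_prop = 505/180000000 = 0.00280556 ms.
Pipeline fill: first packet needs 4·t_tx to clear all hops; remaining 98 packets each add one t_tx.
Total = (4+99-1)·t_tx + 4·t_prop = 102·0.43956 + 4·0.00280556 = 44.85 ms.

44.85 ms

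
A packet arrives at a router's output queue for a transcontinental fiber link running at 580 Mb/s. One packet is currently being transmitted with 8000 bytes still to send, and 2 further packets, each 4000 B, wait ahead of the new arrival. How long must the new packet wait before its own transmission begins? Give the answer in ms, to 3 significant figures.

0.221 ms

Each queued packet: L/R = 32000/580000000 = 0.0551724 ms.
2 queued → 0.110345 ms.
Plus remaining 64000 bits of current packet: 0.110345 ms.
Queuing delay = 0.221 ms.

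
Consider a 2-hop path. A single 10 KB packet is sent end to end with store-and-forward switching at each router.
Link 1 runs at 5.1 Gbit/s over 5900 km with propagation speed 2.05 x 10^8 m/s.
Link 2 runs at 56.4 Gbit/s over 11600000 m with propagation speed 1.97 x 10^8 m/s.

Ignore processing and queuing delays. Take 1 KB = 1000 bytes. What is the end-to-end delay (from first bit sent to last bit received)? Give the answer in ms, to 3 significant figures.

L = 80000 bits.
Transmission delays (L/R per hop): 0.0156863, 0.00141844 ms; sum = 0.0171047 ms.
Propagation delays (d/s per hop): 28.7805, 58.8832 ms; sum = 87.6637 ms.
End-to-end = 87.7 ms.

87.7 ms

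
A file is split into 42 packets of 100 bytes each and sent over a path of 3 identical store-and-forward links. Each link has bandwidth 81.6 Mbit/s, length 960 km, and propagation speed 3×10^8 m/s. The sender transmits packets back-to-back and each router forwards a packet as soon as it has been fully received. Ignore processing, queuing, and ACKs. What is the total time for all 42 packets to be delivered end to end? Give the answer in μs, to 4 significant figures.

10030 μs

Per-hop transmission t_tx = L/R = 800/81600000 = 9.80392 μs.
Per-hop propagation t_prop = 960000/300000000 = 3200 μs.
Pipeline fill: first packet needs 3·t_tx to clear all hops; remaining 41 packets each add one t_tx.
Total = (3+42-1)·t_tx + 3·t_prop = 44·9.80392 + 3·3200 = 10030 μs.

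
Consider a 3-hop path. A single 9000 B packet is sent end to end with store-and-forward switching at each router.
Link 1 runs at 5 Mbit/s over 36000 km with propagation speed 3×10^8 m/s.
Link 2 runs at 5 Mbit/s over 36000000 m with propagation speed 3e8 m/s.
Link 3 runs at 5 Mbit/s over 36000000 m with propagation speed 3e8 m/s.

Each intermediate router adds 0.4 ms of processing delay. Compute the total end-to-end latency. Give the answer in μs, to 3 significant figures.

404000 μs

L = 9000 × 8 = 72000 bits.
Transmission delay per hop = L/R = 72000/5000000 = 14400 μs; 3 hops → 43200 μs.
Propagation delays (d/s per hop): 120000, 120000, 120000 μs; sum = 360000 μs.
Processing at 2 router(s): 2 × 0.4 ms = 800 μs.
End-to-end = 404000 μs.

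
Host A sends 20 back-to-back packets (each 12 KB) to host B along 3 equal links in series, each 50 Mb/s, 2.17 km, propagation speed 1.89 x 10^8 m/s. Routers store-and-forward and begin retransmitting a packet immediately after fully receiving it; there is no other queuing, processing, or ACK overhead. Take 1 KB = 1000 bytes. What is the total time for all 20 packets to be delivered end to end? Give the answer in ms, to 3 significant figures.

42.3 ms

Per-hop transmission t_tx = L/R = 96000/50000000 = 1.92 ms.
Per-hop propagation t_prop = 2170/189000000 = 0.0114815 ms.
Pipeline fill: first packet needs 3·t_tx to clear all hops; remaining 19 packets each add one t_tx.
Total = (3+20-1)·t_tx + 3·t_prop = 22·1.92 + 3·0.0114815 = 42.3 ms.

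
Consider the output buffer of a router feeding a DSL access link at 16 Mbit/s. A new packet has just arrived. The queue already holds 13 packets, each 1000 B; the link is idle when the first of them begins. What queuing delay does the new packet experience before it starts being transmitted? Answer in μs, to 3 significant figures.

Each queued packet: L/R = 8000/16000000 = 500 μs.
13 queued → 6500 μs.
Queuing delay = 6500 μs.

6500 μs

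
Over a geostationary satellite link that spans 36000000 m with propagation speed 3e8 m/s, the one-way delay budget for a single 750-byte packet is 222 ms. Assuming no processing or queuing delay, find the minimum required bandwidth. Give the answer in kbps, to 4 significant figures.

L = 6000 bits.
Propagation delay = 36000000 / 300000000 = 120 ms.
Transmission budget = 222 − 120 = 102 ms.
R ≥ L / t_tx = 6000 bits / 0.102 s = 58.82 kbps.

58.82 kbps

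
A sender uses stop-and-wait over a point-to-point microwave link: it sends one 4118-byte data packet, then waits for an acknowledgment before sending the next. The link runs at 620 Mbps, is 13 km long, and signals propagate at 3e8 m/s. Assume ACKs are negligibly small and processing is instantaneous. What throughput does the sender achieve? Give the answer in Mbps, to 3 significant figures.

236 Mbps

t_tx = L/R = 32944/620000000 = 5.31355e-05 s.
t_prop = 13000/300000000 = 4.33333e-05 s; RTT = 8.66667e-05 s.
Cycle = t_tx + RTT = 0.000139802 s.
Throughput = L / cycle = 32944 / 0.000139802 = 236 Mbps.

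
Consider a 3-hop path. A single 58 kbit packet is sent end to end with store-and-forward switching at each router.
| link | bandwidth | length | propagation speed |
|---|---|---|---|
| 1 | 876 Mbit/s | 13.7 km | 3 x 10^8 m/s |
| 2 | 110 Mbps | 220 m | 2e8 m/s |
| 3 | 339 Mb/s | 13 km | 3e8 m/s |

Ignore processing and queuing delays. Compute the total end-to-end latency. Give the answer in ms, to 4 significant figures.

L = 58000 bits.
Transmission delays (L/R per hop): 0.06621, 0.527273, 0.171091 ms; sum = 0.764574 ms.
Propagation delays (d/s per hop): 0.0456667, 0.0011, 0.0433333 ms; sum = 0.0901 ms.
End-to-end = 0.8547 ms.

0.8547 ms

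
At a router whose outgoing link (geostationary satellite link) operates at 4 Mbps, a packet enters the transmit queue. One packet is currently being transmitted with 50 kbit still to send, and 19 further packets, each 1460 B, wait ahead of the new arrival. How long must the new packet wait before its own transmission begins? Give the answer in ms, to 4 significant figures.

Each queued packet: L/R = 11680/4000000 = 2.92 ms.
19 queued → 55.48 ms.
Plus remaining 50000 bits of current packet: 12.5 ms.
Queuing delay = 67.98 ms.

67.98 ms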